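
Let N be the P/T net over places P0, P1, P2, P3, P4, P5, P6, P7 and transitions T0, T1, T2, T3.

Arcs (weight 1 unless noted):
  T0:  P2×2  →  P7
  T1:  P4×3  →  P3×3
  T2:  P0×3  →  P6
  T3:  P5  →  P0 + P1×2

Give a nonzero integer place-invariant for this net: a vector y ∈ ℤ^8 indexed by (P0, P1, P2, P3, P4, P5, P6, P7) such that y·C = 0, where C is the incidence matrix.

Incidence matrix C (rows=places, cols=transitions):
       T0   T1   T2   T3
   P0   0    0   -3    1
   P1   0    0    0    2
   P2  -2    0    0    0
   P3   0    3    0    0
   P4   0   -3    0    0
   P5   0    0    0   -1
   P6   0    0    1    0
   P7   1    0    0    0

Candidate y = [0, 0, 0, 1, 1, 0, 0, 0]; check y·C column-wise:
  col T0: 0·-2 + 1·0 + 1·0 + 0·1 = 0
  col T1: 1·3 + 1·-3 = 0
  col T2: 0·-3 + 1·0 + 1·0 + 0·1 = 0
  col T3: 0·1 + 0·2 + 1·0 + 1·0 + 0·-1 = 0

y = (P0:0, P1:0, P2:0, P3:1, P4:1, P5:0, P6:0, P7:0)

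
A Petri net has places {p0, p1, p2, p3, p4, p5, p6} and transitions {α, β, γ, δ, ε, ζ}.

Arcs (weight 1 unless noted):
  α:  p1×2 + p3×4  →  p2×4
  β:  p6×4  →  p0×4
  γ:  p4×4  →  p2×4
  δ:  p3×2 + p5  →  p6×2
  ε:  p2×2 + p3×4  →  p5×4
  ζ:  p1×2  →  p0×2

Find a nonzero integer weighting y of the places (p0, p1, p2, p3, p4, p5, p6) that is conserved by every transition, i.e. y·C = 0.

y = (p0:2, p1:2, p2:2, p3:1, p4:2, p5:2, p6:2)

Incidence matrix C (rows=places, cols=transitions):
        α    β    γ    δ    ε    ζ
   p0   0    4    0    0    0    2
   p1  -2    0    0    0    0   -2
   p2   4    0    4    0   -2    0
   p3  -4    0    0   -2   -4    0
   p4   0    0   -4    0    0    0
   p5   0    0    0   -1    4    0
   p6   0   -4    0    2    0    0

Candidate y = [2, 2, 2, 1, 2, 2, 2]; check y·C column-wise:
  col α: 2·0 + 2·-2 + 2·4 + 1·-4 + 2·0 + 2·0 + 2·0 = 0
  col β: 2·4 + 2·0 + 2·0 + 1·0 + 2·0 + 2·0 + 2·-4 = 0
  col γ: 2·0 + 2·0 + 2·4 + 1·0 + 2·-4 + 2·0 + 2·0 = 0
  col δ: 2·0 + 2·0 + 2·0 + 1·-2 + 2·0 + 2·-1 + 2·2 = 0
  col ε: 2·0 + 2·0 + 2·-2 + 1·-4 + 2·0 + 2·4 + 2·0 = 0
  col ζ: 2·2 + 2·-2 + 2·0 + 1·0 + 2·0 + 2·0 + 2·0 = 0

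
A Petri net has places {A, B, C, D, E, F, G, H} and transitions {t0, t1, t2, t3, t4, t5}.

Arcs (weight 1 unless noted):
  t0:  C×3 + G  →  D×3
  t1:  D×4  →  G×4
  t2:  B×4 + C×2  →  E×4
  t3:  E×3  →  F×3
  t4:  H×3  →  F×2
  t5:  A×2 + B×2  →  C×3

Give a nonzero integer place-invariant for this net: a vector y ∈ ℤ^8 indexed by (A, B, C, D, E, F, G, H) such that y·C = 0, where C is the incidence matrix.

y = (A:4, B:-1, C:2, D:3, E:0, F:0, G:3, H:0)

Incidence matrix C (rows=places, cols=transitions):
       t0   t1   t2   t3   t4   t5
    A   0    0    0    0    0   -2
    B   0    0   -4    0    0   -2
    C  -3    0   -2    0    0    3
    D   3   -4    0    0    0    0
    E   0    0    4   -3    0    0
    F   0    0    0    3    2    0
    G  -1    4    0    0    0    0
    H   0    0    0    0   -3    0

Candidate y = [4, -1, 2, 3, 0, 0, 3, 0]; check y·C column-wise:
  col t0: 4·0 + -1·0 + 2·-3 + 3·3 + 3·-1 = 0
  col t1: 4·0 + -1·0 + 2·0 + 3·-4 + 3·4 = 0
  col t2: 4·0 + -1·-4 + 2·-2 + 3·0 + 0·4 + 3·0 = 0
  col t3: 4·0 + -1·0 + 2·0 + 3·0 + 0·-3 + 0·3 + 3·0 = 0
  col t4: 4·0 + -1·0 + 2·0 + 3·0 + 0·2 + 3·0 + 0·-3 = 0
  col t5: 4·-2 + -1·-2 + 2·3 + 3·0 + 3·0 = 0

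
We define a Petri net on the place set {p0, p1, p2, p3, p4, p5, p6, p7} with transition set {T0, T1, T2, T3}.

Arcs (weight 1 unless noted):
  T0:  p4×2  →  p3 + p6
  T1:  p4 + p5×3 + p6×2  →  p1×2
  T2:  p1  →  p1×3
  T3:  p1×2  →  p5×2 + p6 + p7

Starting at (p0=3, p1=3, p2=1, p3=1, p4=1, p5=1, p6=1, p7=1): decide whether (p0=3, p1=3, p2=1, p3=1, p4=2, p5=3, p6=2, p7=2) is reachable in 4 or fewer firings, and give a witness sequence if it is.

NO — not reachable within 4 firings

depth 0: 1 marking
depth 1: 3 markings reached so far
depth 2: 6 markings reached so far
depth 3: 11 markings reached so far
depth 4: 16 markings reached so far
target is not among the 16 markings reachable within 4 steps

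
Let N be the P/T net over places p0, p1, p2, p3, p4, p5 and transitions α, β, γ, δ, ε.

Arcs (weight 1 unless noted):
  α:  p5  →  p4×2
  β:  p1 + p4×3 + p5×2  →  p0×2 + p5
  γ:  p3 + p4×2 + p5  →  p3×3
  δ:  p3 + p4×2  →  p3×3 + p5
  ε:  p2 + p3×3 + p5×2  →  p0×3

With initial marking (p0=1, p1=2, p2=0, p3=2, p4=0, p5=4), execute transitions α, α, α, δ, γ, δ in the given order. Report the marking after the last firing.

step 1: fire α:  (p0=1, p1=2, p2=0, p3=2, p4=0, p5=4) → (p0=1, p1=2, p2=0, p3=2, p4=2, p5=3)
step 2: fire α:  (p0=1, p1=2, p2=0, p3=2, p4=2, p5=3) → (p0=1, p1=2, p2=0, p3=2, p4=4, p5=2)
step 3: fire α:  (p0=1, p1=2, p2=0, p3=2, p4=4, p5=2) → (p0=1, p1=2, p2=0, p3=2, p4=6, p5=1)
step 4: fire δ:  (p0=1, p1=2, p2=0, p3=2, p4=6, p5=1) → (p0=1, p1=2, p2=0, p3=4, p4=4, p5=2)
step 5: fire γ:  (p0=1, p1=2, p2=0, p3=4, p4=4, p5=2) → (p0=1, p1=2, p2=0, p3=6, p4=2, p5=1)
step 6: fire δ:  (p0=1, p1=2, p2=0, p3=6, p4=2, p5=1) → (p0=1, p1=2, p2=0, p3=8, p4=0, p5=2)

(p0=1, p1=2, p2=0, p3=8, p4=0, p5=2)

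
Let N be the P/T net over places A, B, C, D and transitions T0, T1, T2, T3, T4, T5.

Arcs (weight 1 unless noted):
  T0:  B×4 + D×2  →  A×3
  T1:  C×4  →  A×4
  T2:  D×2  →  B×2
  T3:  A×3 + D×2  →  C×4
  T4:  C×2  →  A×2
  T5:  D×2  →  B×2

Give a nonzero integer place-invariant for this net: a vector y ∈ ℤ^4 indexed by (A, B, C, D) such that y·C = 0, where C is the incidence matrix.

y = (A:2, B:1, C:2, D:1)

Incidence matrix C (rows=places, cols=transitions):
       T0   T1   T2   T3   T4   T5
    A   3    4    0   -3    2    0
    B  -4    0    2    0    0    2
    C   0   -4    0    4   -2    0
    D  -2    0   -2   -2    0   -2

Candidate y = [2, 1, 2, 1]; check y·C column-wise:
  col T0: 2·3 + 1·-4 + 2·0 + 1·-2 = 0
  col T1: 2·4 + 1·0 + 2·-4 + 1·0 = 0
  col T2: 2·0 + 1·2 + 2·0 + 1·-2 = 0
  col T3: 2·-3 + 1·0 + 2·4 + 1·-2 = 0
  col T4: 2·2 + 1·0 + 2·-2 + 1·0 = 0
  col T5: 2·0 + 1·2 + 2·0 + 1·-2 = 0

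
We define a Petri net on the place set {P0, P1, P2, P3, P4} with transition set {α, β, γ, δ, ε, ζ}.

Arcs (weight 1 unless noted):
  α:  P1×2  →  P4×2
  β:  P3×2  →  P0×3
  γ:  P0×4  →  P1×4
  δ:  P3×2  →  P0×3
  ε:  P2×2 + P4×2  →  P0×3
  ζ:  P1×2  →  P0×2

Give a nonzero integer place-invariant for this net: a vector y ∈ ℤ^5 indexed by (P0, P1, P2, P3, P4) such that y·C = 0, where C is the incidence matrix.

Incidence matrix C (rows=places, cols=transitions):
        α    β    γ    δ    ε    ζ
   P0   0    3   -4    3    3    2
   P1  -2    0    4    0    0   -2
   P2   0    0    0    0   -2    0
   P3   0   -2    0   -2    0    0
   P4   2    0    0    0   -2    0

Candidate y = [2, 2, 1, 3, 2]; check y·C column-wise:
  col α: 2·0 + 2·-2 + 1·0 + 3·0 + 2·2 = 0
  col β: 2·3 + 2·0 + 1·0 + 3·-2 + 2·0 = 0
  col γ: 2·-4 + 2·4 + 1·0 + 3·0 + 2·0 = 0
  col δ: 2·3 + 2·0 + 1·0 + 3·-2 + 2·0 = 0
  col ε: 2·3 + 2·0 + 1·-2 + 3·0 + 2·-2 = 0
  col ζ: 2·2 + 2·-2 + 1·0 + 3·0 + 2·0 = 0

y = (P0:2, P1:2, P2:1, P3:3, P4:2)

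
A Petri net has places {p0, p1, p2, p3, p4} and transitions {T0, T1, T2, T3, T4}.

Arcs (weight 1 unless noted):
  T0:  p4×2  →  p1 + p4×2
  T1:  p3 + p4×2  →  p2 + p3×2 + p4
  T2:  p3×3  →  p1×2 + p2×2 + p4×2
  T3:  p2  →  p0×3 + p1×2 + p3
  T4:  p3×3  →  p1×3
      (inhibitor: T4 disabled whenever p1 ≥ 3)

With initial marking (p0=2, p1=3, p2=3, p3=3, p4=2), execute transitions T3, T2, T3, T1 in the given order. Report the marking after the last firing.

(p0=8, p1=9, p2=4, p3=3, p4=3)

step 1: fire T3:  (p0=2, p1=3, p2=3, p3=3, p4=2) → (p0=5, p1=5, p2=2, p3=4, p4=2)
step 2: fire T2:  (p0=5, p1=5, p2=2, p3=4, p4=2) → (p0=5, p1=7, p2=4, p3=1, p4=4)
step 3: fire T3:  (p0=5, p1=7, p2=4, p3=1, p4=4) → (p0=8, p1=9, p2=3, p3=2, p4=4)
step 4: fire T1:  (p0=8, p1=9, p2=3, p3=2, p4=4) → (p0=8, p1=9, p2=4, p3=3, p4=3)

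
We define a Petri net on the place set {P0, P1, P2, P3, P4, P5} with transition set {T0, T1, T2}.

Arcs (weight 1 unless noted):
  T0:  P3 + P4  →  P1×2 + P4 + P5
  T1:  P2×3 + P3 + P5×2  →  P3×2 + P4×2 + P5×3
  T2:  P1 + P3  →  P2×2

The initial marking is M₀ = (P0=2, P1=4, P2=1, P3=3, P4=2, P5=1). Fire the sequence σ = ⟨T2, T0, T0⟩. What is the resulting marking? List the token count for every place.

step 1: fire T2:  (P0=2, P1=4, P2=1, P3=3, P4=2, P5=1) → (P0=2, P1=3, P2=3, P3=2, P4=2, P5=1)
step 2: fire T0:  (P0=2, P1=3, P2=3, P3=2, P4=2, P5=1) → (P0=2, P1=5, P2=3, P3=1, P4=2, P5=2)
step 3: fire T0:  (P0=2, P1=5, P2=3, P3=1, P4=2, P5=2) → (P0=2, P1=7, P2=3, P3=0, P4=2, P5=3)

(P0=2, P1=7, P2=3, P3=0, P4=2, P5=3)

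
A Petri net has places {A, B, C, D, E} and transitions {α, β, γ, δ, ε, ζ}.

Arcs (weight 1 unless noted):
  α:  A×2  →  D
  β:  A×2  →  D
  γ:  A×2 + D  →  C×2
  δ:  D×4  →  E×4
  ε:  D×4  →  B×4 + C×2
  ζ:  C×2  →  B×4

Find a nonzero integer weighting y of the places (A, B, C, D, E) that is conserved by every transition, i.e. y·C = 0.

Incidence matrix C (rows=places, cols=transitions):
        α    β    γ    δ    ε    ζ
    A  -2   -2   -2    0    0    0
    B   0    0    0    0    4    4
    C   0    0    2    0    2   -2
    D   1    1   -1   -4   -4    0
    E   0    0    0    4    0    0

Candidate y = [1, 1, 2, 2, 2]; check y·C column-wise:
  col α: 1·-2 + 1·0 + 2·0 + 2·1 + 2·0 = 0
  col β: 1·-2 + 1·0 + 2·0 + 2·1 + 2·0 = 0
  col γ: 1·-2 + 1·0 + 2·2 + 2·-1 + 2·0 = 0
  col δ: 1·0 + 1·0 + 2·0 + 2·-4 + 2·4 = 0
  col ε: 1·0 + 1·4 + 2·2 + 2·-4 + 2·0 = 0
  col ζ: 1·0 + 1·4 + 2·-2 + 2·0 + 2·0 = 0

y = (A:1, B:1, C:2, D:2, E:2)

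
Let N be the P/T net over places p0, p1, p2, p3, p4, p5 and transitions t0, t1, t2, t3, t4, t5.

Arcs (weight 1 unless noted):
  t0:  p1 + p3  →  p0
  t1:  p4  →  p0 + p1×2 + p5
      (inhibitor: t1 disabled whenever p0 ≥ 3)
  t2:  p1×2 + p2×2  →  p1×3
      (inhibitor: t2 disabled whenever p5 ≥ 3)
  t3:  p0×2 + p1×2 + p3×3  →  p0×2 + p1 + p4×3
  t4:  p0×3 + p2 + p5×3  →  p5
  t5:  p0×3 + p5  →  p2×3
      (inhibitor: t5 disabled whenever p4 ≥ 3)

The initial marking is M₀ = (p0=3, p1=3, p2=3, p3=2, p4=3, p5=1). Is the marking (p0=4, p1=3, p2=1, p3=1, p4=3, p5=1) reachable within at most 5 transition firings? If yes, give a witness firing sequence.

step 1: fire t0:  (p0=3, p1=3, p2=3, p3=2, p4=3, p5=1) → (p0=4, p1=2, p2=3, p3=1, p4=3, p5=1)
step 2: fire t2:  (p0=4, p1=2, p2=3, p3=1, p4=3, p5=1) → (p0=4, p1=3, p2=1, p3=1, p4=3, p5=1)

YES — reachable via ⟨t0, t2⟩ (2 firings)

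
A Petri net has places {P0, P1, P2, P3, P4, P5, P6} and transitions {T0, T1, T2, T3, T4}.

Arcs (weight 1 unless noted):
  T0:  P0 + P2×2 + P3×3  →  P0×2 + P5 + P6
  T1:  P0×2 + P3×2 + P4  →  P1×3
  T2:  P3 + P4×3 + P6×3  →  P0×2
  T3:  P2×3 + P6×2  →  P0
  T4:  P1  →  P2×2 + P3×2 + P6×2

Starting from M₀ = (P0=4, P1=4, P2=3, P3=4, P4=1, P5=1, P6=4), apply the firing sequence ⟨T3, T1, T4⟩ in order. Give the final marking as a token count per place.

step 1: fire T3:  (P0=4, P1=4, P2=3, P3=4, P4=1, P5=1, P6=4) → (P0=5, P1=4, P2=0, P3=4, P4=1, P5=1, P6=2)
step 2: fire T1:  (P0=5, P1=4, P2=0, P3=4, P4=1, P5=1, P6=2) → (P0=3, P1=7, P2=0, P3=2, P4=0, P5=1, P6=2)
step 3: fire T4:  (P0=3, P1=7, P2=0, P3=2, P4=0, P5=1, P6=2) → (P0=3, P1=6, P2=2, P3=4, P4=0, P5=1, P6=4)

(P0=3, P1=6, P2=2, P3=4, P4=0, P5=1, P6=4)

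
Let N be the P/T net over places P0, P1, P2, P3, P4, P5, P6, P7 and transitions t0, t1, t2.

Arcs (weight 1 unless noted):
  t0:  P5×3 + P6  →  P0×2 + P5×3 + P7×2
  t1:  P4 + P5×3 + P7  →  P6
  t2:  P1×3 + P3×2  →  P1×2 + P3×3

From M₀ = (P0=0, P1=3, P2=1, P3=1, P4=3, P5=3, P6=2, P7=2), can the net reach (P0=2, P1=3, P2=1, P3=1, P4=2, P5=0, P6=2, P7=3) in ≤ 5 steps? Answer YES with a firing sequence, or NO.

YES — reachable via ⟨t0, t1⟩ (2 firings)

step 1: fire t0:  (P0=0, P1=3, P2=1, P3=1, P4=3, P5=3, P6=2, P7=2) → (P0=2, P1=3, P2=1, P3=1, P4=3, P5=3, P6=1, P7=4)
step 2: fire t1:  (P0=2, P1=3, P2=1, P3=1, P4=3, P5=3, P6=1, P7=4) → (P0=2, P1=3, P2=1, P3=1, P4=2, P5=0, P6=2, P7=3)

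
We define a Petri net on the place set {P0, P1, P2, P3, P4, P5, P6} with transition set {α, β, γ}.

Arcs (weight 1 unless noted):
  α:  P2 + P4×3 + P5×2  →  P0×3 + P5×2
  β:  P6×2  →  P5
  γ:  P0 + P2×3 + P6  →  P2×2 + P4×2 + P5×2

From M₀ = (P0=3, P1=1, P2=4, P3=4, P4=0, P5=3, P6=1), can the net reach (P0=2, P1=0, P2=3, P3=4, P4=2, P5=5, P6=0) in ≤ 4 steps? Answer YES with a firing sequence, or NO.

depth 0: 1 marking
depth 1: 2 markings reached so far
depth 2: 2 markings reached so far
(frontier empty at depth 2; search complete)
target is not among the 2 markings reachable within 4 steps

NO — not reachable within 4 firings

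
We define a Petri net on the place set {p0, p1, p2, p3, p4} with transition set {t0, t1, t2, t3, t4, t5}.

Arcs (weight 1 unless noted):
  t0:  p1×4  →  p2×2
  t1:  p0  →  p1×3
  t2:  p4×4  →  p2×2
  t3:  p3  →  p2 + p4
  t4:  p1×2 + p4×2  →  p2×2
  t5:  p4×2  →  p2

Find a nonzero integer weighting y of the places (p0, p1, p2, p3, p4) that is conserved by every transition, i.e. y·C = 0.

Incidence matrix C (rows=places, cols=transitions):
       t0   t1   t2   t3   t4   t5
   p0   0   -1    0    0    0    0
   p1  -4    3    0    0   -2    0
   p2   2    0    2    1    2    1
   p3   0    0    0   -1    0    0
   p4   0    0   -4    1   -2   -2

Candidate y = [3, 1, 2, 3, 1]; check y·C column-wise:
  col t0: 3·0 + 1·-4 + 2·2 + 3·0 + 1·0 = 0
  col t1: 3·-1 + 1·3 + 2·0 + 3·0 + 1·0 = 0
  col t2: 3·0 + 1·0 + 2·2 + 3·0 + 1·-4 = 0
  col t3: 3·0 + 1·0 + 2·1 + 3·-1 + 1·1 = 0
  col t4: 3·0 + 1·-2 + 2·2 + 3·0 + 1·-2 = 0
  col t5: 3·0 + 1·0 + 2·1 + 3·0 + 1·-2 = 0

y = (p0:3, p1:1, p2:2, p3:3, p4:1)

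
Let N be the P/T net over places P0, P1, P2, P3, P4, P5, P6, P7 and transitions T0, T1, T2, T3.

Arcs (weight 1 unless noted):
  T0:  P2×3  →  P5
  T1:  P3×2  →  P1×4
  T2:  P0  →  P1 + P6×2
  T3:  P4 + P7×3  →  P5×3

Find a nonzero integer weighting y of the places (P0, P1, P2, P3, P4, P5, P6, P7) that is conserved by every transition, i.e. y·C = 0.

Incidence matrix C (rows=places, cols=transitions):
       T0   T1   T2   T3
   P0   0    0   -1    0
   P1   0    4    1    0
   P2  -3    0    0    0
   P3   0   -2    0    0
   P4   0    0    0   -1
   P5   1    0    0    3
   P6   0    0    2    0
   P7   0    0    0   -3

Candidate y = [1, 1, 0, 2, 0, 0, 0, 0]; check y·C column-wise:
  col T0: 1·0 + 1·0 + 0·-3 + 2·0 + 0·1 = 0
  col T1: 1·0 + 1·4 + 2·-2 = 0
  col T2: 1·-1 + 1·1 + 2·0 + 0·2 = 0
  col T3: 1·0 + 1·0 + 2·0 + 0·-1 + 0·3 + 0·-3 = 0

y = (P0:1, P1:1, P2:0, P3:2, P4:0, P5:0, P6:0, P7:0)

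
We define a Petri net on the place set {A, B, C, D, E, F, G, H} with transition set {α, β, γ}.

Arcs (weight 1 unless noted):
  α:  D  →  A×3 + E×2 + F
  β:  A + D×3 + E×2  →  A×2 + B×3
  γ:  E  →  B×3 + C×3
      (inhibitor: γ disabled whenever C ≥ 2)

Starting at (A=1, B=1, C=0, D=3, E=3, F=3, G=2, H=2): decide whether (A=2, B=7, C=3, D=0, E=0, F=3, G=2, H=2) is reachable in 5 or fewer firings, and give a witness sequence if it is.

step 1: fire β:  (A=1, B=1, C=0, D=3, E=3, F=3, G=2, H=2) → (A=2, B=4, C=0, D=0, E=1, F=3, G=2, H=2)
step 2: fire γ:  (A=2, B=4, C=0, D=0, E=1, F=3, G=2, H=2) → (A=2, B=7, C=3, D=0, E=0, F=3, G=2, H=2)

YES — reachable via ⟨β, γ⟩ (2 firings)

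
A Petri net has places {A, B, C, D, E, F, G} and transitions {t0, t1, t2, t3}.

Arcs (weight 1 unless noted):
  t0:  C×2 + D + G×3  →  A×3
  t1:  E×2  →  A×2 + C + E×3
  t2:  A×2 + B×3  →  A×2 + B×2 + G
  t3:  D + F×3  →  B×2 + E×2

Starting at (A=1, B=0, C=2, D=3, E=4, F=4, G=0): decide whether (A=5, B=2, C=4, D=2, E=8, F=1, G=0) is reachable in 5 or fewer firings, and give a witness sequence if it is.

step 1: fire t1:  (A=1, B=0, C=2, D=3, E=4, F=4, G=0) → (A=3, B=0, C=3, D=3, E=5, F=4, G=0)
step 2: fire t1:  (A=3, B=0, C=3, D=3, E=5, F=4, G=0) → (A=5, B=0, C=4, D=3, E=6, F=4, G=0)
step 3: fire t3:  (A=5, B=0, C=4, D=3, E=6, F=4, G=0) → (A=5, B=2, C=4, D=2, E=8, F=1, G=0)

YES — reachable via ⟨t1, t1, t3⟩ (3 firings)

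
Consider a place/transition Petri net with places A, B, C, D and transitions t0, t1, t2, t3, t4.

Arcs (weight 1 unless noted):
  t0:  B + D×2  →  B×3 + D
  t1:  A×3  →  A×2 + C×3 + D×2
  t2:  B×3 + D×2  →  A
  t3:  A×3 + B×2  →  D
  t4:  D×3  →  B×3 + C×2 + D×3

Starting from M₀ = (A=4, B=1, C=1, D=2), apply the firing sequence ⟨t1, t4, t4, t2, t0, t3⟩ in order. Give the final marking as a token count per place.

(A=1, B=4, C=8, D=2)

step 1: fire t1:  (A=4, B=1, C=1, D=2) → (A=3, B=1, C=4, D=4)
step 2: fire t4:  (A=3, B=1, C=4, D=4) → (A=3, B=4, C=6, D=4)
step 3: fire t4:  (A=3, B=4, C=6, D=4) → (A=3, B=7, C=8, D=4)
step 4: fire t2:  (A=3, B=7, C=8, D=4) → (A=4, B=4, C=8, D=2)
step 5: fire t0:  (A=4, B=4, C=8, D=2) → (A=4, B=6, C=8, D=1)
step 6: fire t3:  (A=4, B=6, C=8, D=1) → (A=1, B=4, C=8, D=2)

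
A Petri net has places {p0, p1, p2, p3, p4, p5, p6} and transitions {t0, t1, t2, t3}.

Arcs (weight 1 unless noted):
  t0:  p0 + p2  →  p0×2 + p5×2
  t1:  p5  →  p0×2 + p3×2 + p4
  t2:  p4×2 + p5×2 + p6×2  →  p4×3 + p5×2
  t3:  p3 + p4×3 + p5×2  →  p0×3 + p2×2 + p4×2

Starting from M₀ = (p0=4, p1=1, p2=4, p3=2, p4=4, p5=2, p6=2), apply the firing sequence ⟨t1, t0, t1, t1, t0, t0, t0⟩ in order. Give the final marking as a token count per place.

(p0=14, p1=1, p2=0, p3=8, p4=7, p5=7, p6=2)

step 1: fire t1:  (p0=4, p1=1, p2=4, p3=2, p4=4, p5=2, p6=2) → (p0=6, p1=1, p2=4, p3=4, p4=5, p5=1, p6=2)
step 2: fire t0:  (p0=6, p1=1, p2=4, p3=4, p4=5, p5=1, p6=2) → (p0=7, p1=1, p2=3, p3=4, p4=5, p5=3, p6=2)
step 3: fire t1:  (p0=7, p1=1, p2=3, p3=4, p4=5, p5=3, p6=2) → (p0=9, p1=1, p2=3, p3=6, p4=6, p5=2, p6=2)
step 4: fire t1:  (p0=9, p1=1, p2=3, p3=6, p4=6, p5=2, p6=2) → (p0=11, p1=1, p2=3, p3=8, p4=7, p5=1, p6=2)
step 5: fire t0:  (p0=11, p1=1, p2=3, p3=8, p4=7, p5=1, p6=2) → (p0=12, p1=1, p2=2, p3=8, p4=7, p5=3, p6=2)
step 6: fire t0:  (p0=12, p1=1, p2=2, p3=8, p4=7, p5=3, p6=2) → (p0=13, p1=1, p2=1, p3=8, p4=7, p5=5, p6=2)
step 7: fire t0:  (p0=13, p1=1, p2=1, p3=8, p4=7, p5=5, p6=2) → (p0=14, p1=1, p2=0, p3=8, p4=7, p5=7, p6=2)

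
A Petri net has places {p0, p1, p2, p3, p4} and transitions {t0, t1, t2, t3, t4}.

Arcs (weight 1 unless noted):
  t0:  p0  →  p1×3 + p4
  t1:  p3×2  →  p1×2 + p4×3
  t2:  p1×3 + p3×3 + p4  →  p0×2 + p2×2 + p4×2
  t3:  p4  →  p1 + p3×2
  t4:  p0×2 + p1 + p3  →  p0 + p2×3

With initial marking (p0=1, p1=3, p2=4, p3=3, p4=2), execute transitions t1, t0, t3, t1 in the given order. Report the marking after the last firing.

(p0=0, p1=11, p2=4, p3=1, p4=8)

step 1: fire t1:  (p0=1, p1=3, p2=4, p3=3, p4=2) → (p0=1, p1=5, p2=4, p3=1, p4=5)
step 2: fire t0:  (p0=1, p1=5, p2=4, p3=1, p4=5) → (p0=0, p1=8, p2=4, p3=1, p4=6)
step 3: fire t3:  (p0=0, p1=8, p2=4, p3=1, p4=6) → (p0=0, p1=9, p2=4, p3=3, p4=5)
step 4: fire t1:  (p0=0, p1=9, p2=4, p3=3, p4=5) → (p0=0, p1=11, p2=4, p3=1, p4=8)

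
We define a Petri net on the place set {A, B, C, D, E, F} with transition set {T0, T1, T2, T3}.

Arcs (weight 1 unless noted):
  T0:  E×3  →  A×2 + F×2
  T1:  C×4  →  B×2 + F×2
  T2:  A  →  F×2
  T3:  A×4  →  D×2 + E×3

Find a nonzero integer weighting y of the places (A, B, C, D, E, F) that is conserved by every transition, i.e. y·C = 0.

y = (A:0, B:2, C:1, D:0, E:0, F:0)

Incidence matrix C (rows=places, cols=transitions):
       T0   T1   T2   T3
    A   2    0   -1   -4
    B   0    2    0    0
    C   0   -4    0    0
    D   0    0    0    2
    E  -3    0    0    3
    F   2    2    2    0

Candidate y = [0, 2, 1, 0, 0, 0]; check y·C column-wise:
  col T0: 0·2 + 2·0 + 1·0 + 0·-3 + 0·2 = 0
  col T1: 2·2 + 1·-4 + 0·2 = 0
  col T2: 0·-1 + 2·0 + 1·0 + 0·2 = 0
  col T3: 0·-4 + 2·0 + 1·0 + 0·2 + 0·3 = 0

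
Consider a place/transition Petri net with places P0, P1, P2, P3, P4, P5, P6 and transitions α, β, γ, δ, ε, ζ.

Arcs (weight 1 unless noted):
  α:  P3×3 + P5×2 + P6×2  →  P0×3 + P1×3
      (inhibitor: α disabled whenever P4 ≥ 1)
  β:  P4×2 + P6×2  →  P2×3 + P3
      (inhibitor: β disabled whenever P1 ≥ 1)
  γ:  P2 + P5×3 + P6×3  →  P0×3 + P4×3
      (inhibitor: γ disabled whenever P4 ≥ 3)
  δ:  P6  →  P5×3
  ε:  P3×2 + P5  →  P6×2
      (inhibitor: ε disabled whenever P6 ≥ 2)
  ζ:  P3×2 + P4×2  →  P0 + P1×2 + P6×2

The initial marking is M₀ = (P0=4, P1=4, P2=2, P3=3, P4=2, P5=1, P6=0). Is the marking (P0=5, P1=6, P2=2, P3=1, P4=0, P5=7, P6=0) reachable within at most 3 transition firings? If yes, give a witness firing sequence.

YES — reachable via ⟨ζ, δ, δ⟩ (3 firings)

step 1: fire ζ:  (P0=4, P1=4, P2=2, P3=3, P4=2, P5=1, P6=0) → (P0=5, P1=6, P2=2, P3=1, P4=0, P5=1, P6=2)
step 2: fire δ:  (P0=5, P1=6, P2=2, P3=1, P4=0, P5=1, P6=2) → (P0=5, P1=6, P2=2, P3=1, P4=0, P5=4, P6=1)
step 3: fire δ:  (P0=5, P1=6, P2=2, P3=1, P4=0, P5=4, P6=1) → (P0=5, P1=6, P2=2, P3=1, P4=0, P5=7, P6=0)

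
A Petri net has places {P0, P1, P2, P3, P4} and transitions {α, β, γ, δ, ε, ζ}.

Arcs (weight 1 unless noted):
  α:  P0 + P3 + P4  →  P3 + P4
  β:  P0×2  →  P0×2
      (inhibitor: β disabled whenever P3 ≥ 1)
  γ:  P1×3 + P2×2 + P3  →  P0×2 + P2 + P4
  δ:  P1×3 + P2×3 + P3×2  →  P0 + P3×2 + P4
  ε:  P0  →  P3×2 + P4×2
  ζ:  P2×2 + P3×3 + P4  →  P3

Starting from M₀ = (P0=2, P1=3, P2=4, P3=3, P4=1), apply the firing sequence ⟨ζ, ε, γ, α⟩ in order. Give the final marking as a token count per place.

(P0=2, P1=0, P2=1, P3=2, P4=3)

step 1: fire ζ:  (P0=2, P1=3, P2=4, P3=3, P4=1) → (P0=2, P1=3, P2=2, P3=1, P4=0)
step 2: fire ε:  (P0=2, P1=3, P2=2, P3=1, P4=0) → (P0=1, P1=3, P2=2, P3=3, P4=2)
step 3: fire γ:  (P0=1, P1=3, P2=2, P3=3, P4=2) → (P0=3, P1=0, P2=1, P3=2, P4=3)
step 4: fire α:  (P0=3, P1=0, P2=1, P3=2, P4=3) → (P0=2, P1=0, P2=1, P3=2, P4=3)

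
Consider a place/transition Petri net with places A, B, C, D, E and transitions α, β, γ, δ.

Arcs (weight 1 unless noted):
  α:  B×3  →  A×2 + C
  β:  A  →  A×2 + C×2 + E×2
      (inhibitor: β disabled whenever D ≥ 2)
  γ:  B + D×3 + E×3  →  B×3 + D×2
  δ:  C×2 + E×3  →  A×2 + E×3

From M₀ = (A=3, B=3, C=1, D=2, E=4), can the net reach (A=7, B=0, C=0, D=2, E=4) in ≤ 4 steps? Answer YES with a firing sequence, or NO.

step 1: fire α:  (A=3, B=3, C=1, D=2, E=4) → (A=5, B=0, C=2, D=2, E=4)
step 2: fire δ:  (A=5, B=0, C=2, D=2, E=4) → (A=7, B=0, C=0, D=2, E=4)

YES — reachable via ⟨α, δ⟩ (2 firings)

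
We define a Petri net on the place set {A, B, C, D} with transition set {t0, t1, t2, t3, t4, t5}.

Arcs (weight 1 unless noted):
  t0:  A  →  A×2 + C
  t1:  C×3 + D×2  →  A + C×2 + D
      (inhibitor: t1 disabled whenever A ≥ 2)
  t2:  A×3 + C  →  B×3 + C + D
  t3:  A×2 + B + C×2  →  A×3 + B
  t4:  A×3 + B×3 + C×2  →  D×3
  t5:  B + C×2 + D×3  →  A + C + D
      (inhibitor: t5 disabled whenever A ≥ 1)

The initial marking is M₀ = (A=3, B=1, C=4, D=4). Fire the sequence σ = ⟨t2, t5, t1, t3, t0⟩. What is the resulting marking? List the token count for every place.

step 1: fire t2:  (A=3, B=1, C=4, D=4) → (A=0, B=4, C=4, D=5)
step 2: fire t5:  (A=0, B=4, C=4, D=5) → (A=1, B=3, C=3, D=3)
step 3: fire t1:  (A=1, B=3, C=3, D=3) → (A=2, B=3, C=2, D=2)
step 4: fire t3:  (A=2, B=3, C=2, D=2) → (A=3, B=3, C=0, D=2)
step 5: fire t0:  (A=3, B=3, C=0, D=2) → (A=4, B=3, C=1, D=2)

(A=4, B=3, C=1, D=2)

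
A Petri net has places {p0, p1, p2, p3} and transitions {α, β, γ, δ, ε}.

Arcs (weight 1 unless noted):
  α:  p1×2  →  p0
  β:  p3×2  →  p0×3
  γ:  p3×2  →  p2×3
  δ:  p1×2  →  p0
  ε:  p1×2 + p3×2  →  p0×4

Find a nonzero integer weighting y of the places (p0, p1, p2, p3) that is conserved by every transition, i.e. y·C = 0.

y = (p0:2, p1:1, p2:2, p3:3)

Incidence matrix C (rows=places, cols=transitions):
        α    β    γ    δ    ε
   p0   1    3    0    1    4
   p1  -2    0    0   -2   -2
   p2   0    0    3    0    0
   p3   0   -2   -2    0   -2

Candidate y = [2, 1, 2, 3]; check y·C column-wise:
  col α: 2·1 + 1·-2 + 2·0 + 3·0 = 0
  col β: 2·3 + 1·0 + 2·0 + 3·-2 = 0
  col γ: 2·0 + 1·0 + 2·3 + 3·-2 = 0
  col δ: 2·1 + 1·-2 + 2·0 + 3·0 = 0
  col ε: 2·4 + 1·-2 + 2·0 + 3·-2 = 0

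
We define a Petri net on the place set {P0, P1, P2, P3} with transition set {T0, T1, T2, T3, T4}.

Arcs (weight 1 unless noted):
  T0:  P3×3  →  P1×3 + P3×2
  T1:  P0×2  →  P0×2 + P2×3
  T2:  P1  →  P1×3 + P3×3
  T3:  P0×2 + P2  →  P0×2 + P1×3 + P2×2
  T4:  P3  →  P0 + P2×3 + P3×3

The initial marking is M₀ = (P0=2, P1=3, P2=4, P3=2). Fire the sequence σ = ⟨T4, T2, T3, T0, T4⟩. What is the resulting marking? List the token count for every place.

(P0=4, P1=11, P2=11, P3=8)

step 1: fire T4:  (P0=2, P1=3, P2=4, P3=2) → (P0=3, P1=3, P2=7, P3=4)
step 2: fire T2:  (P0=3, P1=3, P2=7, P3=4) → (P0=3, P1=5, P2=7, P3=7)
step 3: fire T3:  (P0=3, P1=5, P2=7, P3=7) → (P0=3, P1=8, P2=8, P3=7)
step 4: fire T0:  (P0=3, P1=8, P2=8, P3=7) → (P0=3, P1=11, P2=8, P3=6)
step 5: fire T4:  (P0=3, P1=11, P2=8, P3=6) → (P0=4, P1=11, P2=11, P3=8)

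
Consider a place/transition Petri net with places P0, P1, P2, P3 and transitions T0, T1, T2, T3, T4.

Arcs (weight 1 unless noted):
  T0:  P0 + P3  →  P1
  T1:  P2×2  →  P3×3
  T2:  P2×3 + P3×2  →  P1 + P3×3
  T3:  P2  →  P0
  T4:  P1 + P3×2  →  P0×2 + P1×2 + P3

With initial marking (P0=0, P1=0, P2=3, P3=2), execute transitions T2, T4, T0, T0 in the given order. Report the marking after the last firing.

(P0=0, P1=4, P2=0, P3=0)

step 1: fire T2:  (P0=0, P1=0, P2=3, P3=2) → (P0=0, P1=1, P2=0, P3=3)
step 2: fire T4:  (P0=0, P1=1, P2=0, P3=3) → (P0=2, P1=2, P2=0, P3=2)
step 3: fire T0:  (P0=2, P1=2, P2=0, P3=2) → (P0=1, P1=3, P2=0, P3=1)
step 4: fire T0:  (P0=1, P1=3, P2=0, P3=1) → (P0=0, P1=4, P2=0, P3=0)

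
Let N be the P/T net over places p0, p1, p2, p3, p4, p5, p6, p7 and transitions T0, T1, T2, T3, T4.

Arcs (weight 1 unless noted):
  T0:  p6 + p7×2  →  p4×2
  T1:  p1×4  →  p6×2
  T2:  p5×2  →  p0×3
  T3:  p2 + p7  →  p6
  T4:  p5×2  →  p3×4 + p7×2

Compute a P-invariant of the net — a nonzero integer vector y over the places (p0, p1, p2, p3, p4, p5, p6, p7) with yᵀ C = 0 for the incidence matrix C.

Incidence matrix C (rows=places, cols=transitions):
       T0   T1   T2   T3   T4
   p0   0    0    3    0    0
   p1   0   -4    0    0    0
   p2   0    0    0   -1    0
   p3   0    0    0    0    4
   p4   2    0    0    0    0
   p5   0    0   -2    0   -2
   p6  -1    2    0    1    0
   p7  -2    0    0   -1    2

Candidate y = [4, 0, 0, 3, 0, 6, 0, 0]; check y·C column-wise:
  col T0: 4·0 + 3·0 + 0·2 + 6·0 + 0·-1 + 0·-2 = 0
  col T1: 4·0 + 0·-4 + 3·0 + 6·0 + 0·2 = 0
  col T2: 4·3 + 3·0 + 6·-2 = 0
  col T3: 4·0 + 0·-1 + 3·0 + 6·0 + 0·1 + 0·-1 = 0
  col T4: 4·0 + 3·4 + 6·-2 + 0·2 = 0

y = (p0:4, p1:0, p2:0, p3:3, p4:0, p5:6, p6:0, p7:0)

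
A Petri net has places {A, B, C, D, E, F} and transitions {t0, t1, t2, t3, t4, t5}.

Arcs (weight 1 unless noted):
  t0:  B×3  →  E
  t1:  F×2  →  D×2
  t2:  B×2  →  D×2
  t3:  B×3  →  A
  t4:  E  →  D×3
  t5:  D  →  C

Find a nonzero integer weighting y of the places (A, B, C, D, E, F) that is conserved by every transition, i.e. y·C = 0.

y = (A:3, B:1, C:1, D:1, E:3, F:1)

Incidence matrix C (rows=places, cols=transitions):
       t0   t1   t2   t3   t4   t5
    A   0    0    0    1    0    0
    B  -3    0   -2   -3    0    0
    C   0    0    0    0    0    1
    D   0    2    2    0    3   -1
    E   1    0    0    0   -1    0
    F   0   -2    0    0    0    0

Candidate y = [3, 1, 1, 1, 3, 1]; check y·C column-wise:
  col t0: 3·0 + 1·-3 + 1·0 + 1·0 + 3·1 + 1·0 = 0
  col t1: 3·0 + 1·0 + 1·0 + 1·2 + 3·0 + 1·-2 = 0
  col t2: 3·0 + 1·-2 + 1·0 + 1·2 + 3·0 + 1·0 = 0
  col t3: 3·1 + 1·-3 + 1·0 + 1·0 + 3·0 + 1·0 = 0
  col t4: 3·0 + 1·0 + 1·0 + 1·3 + 3·-1 + 1·0 = 0
  col t5: 3·0 + 1·0 + 1·1 + 1·-1 + 3·0 + 1·0 = 0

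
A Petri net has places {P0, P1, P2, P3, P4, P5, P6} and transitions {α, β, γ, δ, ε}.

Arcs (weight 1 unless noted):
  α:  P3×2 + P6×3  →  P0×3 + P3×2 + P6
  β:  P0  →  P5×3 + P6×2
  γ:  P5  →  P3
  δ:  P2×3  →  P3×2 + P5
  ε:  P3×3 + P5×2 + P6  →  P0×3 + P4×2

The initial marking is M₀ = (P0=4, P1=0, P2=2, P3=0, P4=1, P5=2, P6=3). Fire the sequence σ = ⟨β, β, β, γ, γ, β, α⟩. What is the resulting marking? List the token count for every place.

step 1: fire β:  (P0=4, P1=0, P2=2, P3=0, P4=1, P5=2, P6=3) → (P0=3, P1=0, P2=2, P3=0, P4=1, P5=5, P6=5)
step 2: fire β:  (P0=3, P1=0, P2=2, P3=0, P4=1, P5=5, P6=5) → (P0=2, P1=0, P2=2, P3=0, P4=1, P5=8, P6=7)
step 3: fire β:  (P0=2, P1=0, P2=2, P3=0, P4=1, P5=8, P6=7) → (P0=1, P1=0, P2=2, P3=0, P4=1, P5=11, P6=9)
step 4: fire γ:  (P0=1, P1=0, P2=2, P3=0, P4=1, P5=11, P6=9) → (P0=1, P1=0, P2=2, P3=1, P4=1, P5=10, P6=9)
step 5: fire γ:  (P0=1, P1=0, P2=2, P3=1, P4=1, P5=10, P6=9) → (P0=1, P1=0, P2=2, P3=2, P4=1, P5=9, P6=9)
step 6: fire β:  (P0=1, P1=0, P2=2, P3=2, P4=1, P5=9, P6=9) → (P0=0, P1=0, P2=2, P3=2, P4=1, P5=12, P6=11)
step 7: fire α:  (P0=0, P1=0, P2=2, P3=2, P4=1, P5=12, P6=11) → (P0=3, P1=0, P2=2, P3=2, P4=1, P5=12, P6=9)

(P0=3, P1=0, P2=2, P3=2, P4=1, P5=12, P6=9)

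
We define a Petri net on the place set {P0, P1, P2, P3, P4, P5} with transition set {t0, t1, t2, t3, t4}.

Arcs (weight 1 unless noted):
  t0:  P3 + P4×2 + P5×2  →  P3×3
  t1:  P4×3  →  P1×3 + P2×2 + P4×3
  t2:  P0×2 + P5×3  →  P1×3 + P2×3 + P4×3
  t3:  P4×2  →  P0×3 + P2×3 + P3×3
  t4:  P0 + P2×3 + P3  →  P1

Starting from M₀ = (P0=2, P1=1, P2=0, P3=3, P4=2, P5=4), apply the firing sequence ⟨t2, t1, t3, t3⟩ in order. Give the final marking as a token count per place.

step 1: fire t2:  (P0=2, P1=1, P2=0, P3=3, P4=2, P5=4) → (P0=0, P1=4, P2=3, P3=3, P4=5, P5=1)
step 2: fire t1:  (P0=0, P1=4, P2=3, P3=3, P4=5, P5=1) → (P0=0, P1=7, P2=5, P3=3, P4=5, P5=1)
step 3: fire t3:  (P0=0, P1=7, P2=5, P3=3, P4=5, P5=1) → (P0=3, P1=7, P2=8, P3=6, P4=3, P5=1)
step 4: fire t3:  (P0=3, P1=7, P2=8, P3=6, P4=3, P5=1) → (P0=6, P1=7, P2=11, P3=9, P4=1, P5=1)

(P0=6, P1=7, P2=11, P3=9, P4=1, P5=1)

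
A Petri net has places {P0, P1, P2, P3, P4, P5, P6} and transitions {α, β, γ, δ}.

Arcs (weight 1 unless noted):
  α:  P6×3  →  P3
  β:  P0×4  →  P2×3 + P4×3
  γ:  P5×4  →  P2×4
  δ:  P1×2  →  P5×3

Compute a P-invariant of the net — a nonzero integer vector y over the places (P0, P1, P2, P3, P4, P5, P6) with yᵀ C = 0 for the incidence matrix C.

y = (P0:3, P1:0, P2:0, P3:0, P4:4, P5:0, P6:0)

Incidence matrix C (rows=places, cols=transitions):
        α    β    γ    δ
   P0   0   -4    0    0
   P1   0    0    0   -2
   P2   0    3    4    0
   P3   1    0    0    0
   P4   0    3    0    0
   P5   0    0   -4    3
   P6  -3    0    0    0

Candidate y = [3, 0, 0, 0, 4, 0, 0]; check y·C column-wise:
  col α: 3·0 + 0·1 + 4·0 + 0·-3 = 0
  col β: 3·-4 + 0·3 + 4·3 = 0
  col γ: 3·0 + 0·4 + 4·0 + 0·-4 = 0
  col δ: 3·0 + 0·-2 + 4·0 + 0·3 = 0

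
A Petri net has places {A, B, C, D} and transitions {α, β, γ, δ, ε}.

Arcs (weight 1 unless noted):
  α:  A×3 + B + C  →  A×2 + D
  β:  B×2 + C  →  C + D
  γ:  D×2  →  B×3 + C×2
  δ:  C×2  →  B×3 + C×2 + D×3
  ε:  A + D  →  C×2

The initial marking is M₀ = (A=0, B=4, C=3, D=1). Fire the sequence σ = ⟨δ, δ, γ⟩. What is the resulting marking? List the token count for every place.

(A=0, B=13, C=5, D=5)

step 1: fire δ:  (A=0, B=4, C=3, D=1) → (A=0, B=7, C=3, D=4)
step 2: fire δ:  (A=0, B=7, C=3, D=4) → (A=0, B=10, C=3, D=7)
step 3: fire γ:  (A=0, B=10, C=3, D=7) → (A=0, B=13, C=5, D=5)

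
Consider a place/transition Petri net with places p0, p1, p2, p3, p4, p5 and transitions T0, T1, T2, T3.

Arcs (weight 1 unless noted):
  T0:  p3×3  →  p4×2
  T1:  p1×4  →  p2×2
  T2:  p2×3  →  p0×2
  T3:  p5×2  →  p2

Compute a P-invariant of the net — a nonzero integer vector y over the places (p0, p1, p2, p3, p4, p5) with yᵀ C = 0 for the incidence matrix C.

y = (p0:0, p1:0, p2:0, p3:2, p4:3, p5:0)

Incidence matrix C (rows=places, cols=transitions):
       T0   T1   T2   T3
   p0   0    0    2    0
   p1   0   -4    0    0
   p2   0    2   -3    1
   p3  -3    0    0    0
   p4   2    0    0    0
   p5   0    0    0   -2

Candidate y = [0, 0, 0, 2, 3, 0]; check y·C column-wise:
  col T0: 2·-3 + 3·2 = 0
  col T1: 0·-4 + 0·2 + 2·0 + 3·0 = 0
  col T2: 0·2 + 0·-3 + 2·0 + 3·0 = 0
  col T3: 0·1 + 2·0 + 3·0 + 0·-2 = 0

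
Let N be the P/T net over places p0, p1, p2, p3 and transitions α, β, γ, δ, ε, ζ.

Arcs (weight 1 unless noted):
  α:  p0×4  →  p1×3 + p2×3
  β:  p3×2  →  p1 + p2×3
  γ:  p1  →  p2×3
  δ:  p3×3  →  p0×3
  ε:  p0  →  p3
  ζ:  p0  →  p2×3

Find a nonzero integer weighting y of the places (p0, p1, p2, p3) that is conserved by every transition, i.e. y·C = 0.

y = (p0:3, p1:3, p2:1, p3:3)

Incidence matrix C (rows=places, cols=transitions):
        α    β    γ    δ    ε    ζ
   p0  -4    0    0    3   -1   -1
   p1   3    1   -1    0    0    0
   p2   3    3    3    0    0    3
   p3   0   -2    0   -3    1    0

Candidate y = [3, 3, 1, 3]; check y·C column-wise:
  col α: 3·-4 + 3·3 + 1·3 + 3·0 = 0
  col β: 3·0 + 3·1 + 1·3 + 3·-2 = 0
  col γ: 3·0 + 3·-1 + 1·3 + 3·0 = 0
  col δ: 3·3 + 3·0 + 1·0 + 3·-3 = 0
  col ε: 3·-1 + 3·0 + 1·0 + 3·1 = 0
  col ζ: 3·-1 + 3·0 + 1·3 + 3·0 = 0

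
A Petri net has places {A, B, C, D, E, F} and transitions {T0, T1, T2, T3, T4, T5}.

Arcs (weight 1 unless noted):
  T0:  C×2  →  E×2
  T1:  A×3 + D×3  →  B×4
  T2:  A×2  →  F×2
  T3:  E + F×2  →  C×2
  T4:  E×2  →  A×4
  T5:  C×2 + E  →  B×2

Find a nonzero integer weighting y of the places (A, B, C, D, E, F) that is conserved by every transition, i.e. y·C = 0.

y = (A:1, B:3, C:2, D:3, E:2, F:1)

Incidence matrix C (rows=places, cols=transitions):
       T0   T1   T2   T3   T4   T5
    A   0   -3   -2    0    4    0
    B   0    4    0    0    0    2
    C  -2    0    0    2    0   -2
    D   0   -3    0    0    0    0
    E   2    0    0   -1   -2   -1
    F   0    0    2   -2    0    0

Candidate y = [1, 3, 2, 3, 2, 1]; check y·C column-wise:
  col T0: 1·0 + 3·0 + 2·-2 + 3·0 + 2·2 + 1·0 = 0
  col T1: 1·-3 + 3·4 + 2·0 + 3·-3 + 2·0 + 1·0 = 0
  col T2: 1·-2 + 3·0 + 2·0 + 3·0 + 2·0 + 1·2 = 0
  col T3: 1·0 + 3·0 + 2·2 + 3·0 + 2·-1 + 1·-2 = 0
  col T4: 1·4 + 3·0 + 2·0 + 3·0 + 2·-2 + 1·0 = 0
  col T5: 1·0 + 3·2 + 2·-2 + 3·0 + 2·-1 + 1·0 = 0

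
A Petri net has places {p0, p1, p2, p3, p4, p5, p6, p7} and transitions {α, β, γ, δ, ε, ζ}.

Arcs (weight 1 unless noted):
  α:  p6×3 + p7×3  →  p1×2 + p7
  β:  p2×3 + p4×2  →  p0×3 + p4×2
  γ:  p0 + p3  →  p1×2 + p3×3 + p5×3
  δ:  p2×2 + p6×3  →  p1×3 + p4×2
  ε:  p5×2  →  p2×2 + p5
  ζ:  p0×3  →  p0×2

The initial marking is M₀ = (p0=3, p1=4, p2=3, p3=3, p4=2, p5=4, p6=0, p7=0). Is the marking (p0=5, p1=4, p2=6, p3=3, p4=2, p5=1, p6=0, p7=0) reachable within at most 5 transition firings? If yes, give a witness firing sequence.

YES — reachable via ⟨β, ε, ε, ε, ζ⟩ (5 firings)

step 1: fire β:  (p0=3, p1=4, p2=3, p3=3, p4=2, p5=4, p6=0, p7=0) → (p0=6, p1=4, p2=0, p3=3, p4=2, p5=4, p6=0, p7=0)
step 2: fire ε:  (p0=6, p1=4, p2=0, p3=3, p4=2, p5=4, p6=0, p7=0) → (p0=6, p1=4, p2=2, p3=3, p4=2, p5=3, p6=0, p7=0)
step 3: fire ε:  (p0=6, p1=4, p2=2, p3=3, p4=2, p5=3, p6=0, p7=0) → (p0=6, p1=4, p2=4, p3=3, p4=2, p5=2, p6=0, p7=0)
step 4: fire ε:  (p0=6, p1=4, p2=4, p3=3, p4=2, p5=2, p6=0, p7=0) → (p0=6, p1=4, p2=6, p3=3, p4=2, p5=1, p6=0, p7=0)
step 5: fire ζ:  (p0=6, p1=4, p2=6, p3=3, p4=2, p5=1, p6=0, p7=0) → (p0=5, p1=4, p2=6, p3=3, p4=2, p5=1, p6=0, p7=0)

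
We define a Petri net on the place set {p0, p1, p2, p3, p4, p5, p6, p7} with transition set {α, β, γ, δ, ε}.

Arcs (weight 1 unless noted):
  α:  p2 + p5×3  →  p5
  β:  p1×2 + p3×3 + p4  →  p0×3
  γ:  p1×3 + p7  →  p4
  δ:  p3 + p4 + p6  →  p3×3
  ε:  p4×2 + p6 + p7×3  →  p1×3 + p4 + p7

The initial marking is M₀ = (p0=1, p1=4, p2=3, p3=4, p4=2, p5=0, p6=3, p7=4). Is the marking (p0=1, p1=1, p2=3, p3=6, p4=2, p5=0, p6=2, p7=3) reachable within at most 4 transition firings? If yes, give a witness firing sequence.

step 1: fire γ:  (p0=1, p1=4, p2=3, p3=4, p4=2, p5=0, p6=3, p7=4) → (p0=1, p1=1, p2=3, p3=4, p4=3, p5=0, p6=3, p7=3)
step 2: fire δ:  (p0=1, p1=1, p2=3, p3=4, p4=3, p5=0, p6=3, p7=3) → (p0=1, p1=1, p2=3, p3=6, p4=2, p5=0, p6=2, p7=3)

YES — reachable via ⟨γ, δ⟩ (2 firings)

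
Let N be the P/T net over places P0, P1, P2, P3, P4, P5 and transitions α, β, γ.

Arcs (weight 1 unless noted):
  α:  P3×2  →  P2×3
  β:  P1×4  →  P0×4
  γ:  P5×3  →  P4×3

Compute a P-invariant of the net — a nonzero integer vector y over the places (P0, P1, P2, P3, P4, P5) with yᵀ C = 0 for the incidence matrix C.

Incidence matrix C (rows=places, cols=transitions):
        α    β    γ
   P0   0    4    0
   P1   0   -4    0
   P2   3    0    0
   P3  -2    0    0
   P4   0    0    3
   P5   0    0   -3

Candidate y = [1, 1, 0, 0, 0, 0]; check y·C column-wise:
  col α: 1·0 + 1·0 + 0·3 + 0·-2 = 0
  col β: 1·4 + 1·-4 = 0
  col γ: 1·0 + 1·0 + 0·3 + 0·-3 = 0

y = (P0:1, P1:1, P2:0, P3:0, P4:0, P5:0)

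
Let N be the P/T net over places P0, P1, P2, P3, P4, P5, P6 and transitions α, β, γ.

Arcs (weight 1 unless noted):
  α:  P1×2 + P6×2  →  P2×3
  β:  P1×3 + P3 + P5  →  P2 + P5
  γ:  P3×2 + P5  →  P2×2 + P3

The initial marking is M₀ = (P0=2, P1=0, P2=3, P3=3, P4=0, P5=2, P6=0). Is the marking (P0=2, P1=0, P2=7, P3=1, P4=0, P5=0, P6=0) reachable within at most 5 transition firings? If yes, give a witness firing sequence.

YES — reachable via ⟨γ, γ⟩ (2 firings)

step 1: fire γ:  (P0=2, P1=0, P2=3, P3=3, P4=0, P5=2, P6=0) → (P0=2, P1=0, P2=5, P3=2, P4=0, P5=1, P6=0)
step 2: fire γ:  (P0=2, P1=0, P2=5, P3=2, P4=0, P5=1, P6=0) → (P0=2, P1=0, P2=7, P3=1, P4=0, P5=0, P6=0)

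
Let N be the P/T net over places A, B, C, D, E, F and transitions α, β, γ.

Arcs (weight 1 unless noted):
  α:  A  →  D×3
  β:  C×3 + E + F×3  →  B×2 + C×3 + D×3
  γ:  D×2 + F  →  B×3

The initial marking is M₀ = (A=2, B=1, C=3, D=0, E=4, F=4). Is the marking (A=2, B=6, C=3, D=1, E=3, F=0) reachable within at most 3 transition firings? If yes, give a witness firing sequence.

step 1: fire β:  (A=2, B=1, C=3, D=0, E=4, F=4) → (A=2, B=3, C=3, D=3, E=3, F=1)
step 2: fire γ:  (A=2, B=3, C=3, D=3, E=3, F=1) → (A=2, B=6, C=3, D=1, E=3, F=0)

YES — reachable via ⟨β, γ⟩ (2 firings)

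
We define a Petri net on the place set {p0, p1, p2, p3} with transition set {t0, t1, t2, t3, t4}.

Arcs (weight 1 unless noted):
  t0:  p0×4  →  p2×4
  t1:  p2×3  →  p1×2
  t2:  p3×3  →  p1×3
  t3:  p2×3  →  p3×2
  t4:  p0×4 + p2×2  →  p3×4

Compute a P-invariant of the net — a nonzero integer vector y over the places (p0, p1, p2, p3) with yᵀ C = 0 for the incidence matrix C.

y = (p0:2, p1:3, p2:2, p3:3)

Incidence matrix C (rows=places, cols=transitions):
       t0   t1   t2   t3   t4
   p0  -4    0    0    0   -4
   p1   0    2    3    0    0
   p2   4   -3    0   -3   -2
   p3   0    0   -3    2    4

Candidate y = [2, 3, 2, 3]; check y·C column-wise:
  col t0: 2·-4 + 3·0 + 2·4 + 3·0 = 0
  col t1: 2·0 + 3·2 + 2·-3 + 3·0 = 0
  col t2: 2·0 + 3·3 + 2·0 + 3·-3 = 0
  col t3: 2·0 + 3·0 + 2·-3 + 3·2 = 0
  col t4: 2·-4 + 3·0 + 2·-2 + 3·4 = 0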